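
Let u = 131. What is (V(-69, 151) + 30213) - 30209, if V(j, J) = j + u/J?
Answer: -9684/151 ≈ -64.132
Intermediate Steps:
V(j, J) = j + 131/J
(V(-69, 151) + 30213) - 30209 = ((-69 + 131/151) + 30213) - 30209 = (-10288/151 + 30213) - 30209 = 4551875/151 - 30209 = -9684/151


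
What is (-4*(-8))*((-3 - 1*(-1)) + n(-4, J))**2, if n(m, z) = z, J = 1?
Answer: 32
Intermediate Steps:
(-4*(-8))*((-3 - 1*(-1)) + n(-4, J))**2 = (-4*(-8))*((-3 - 1*(-1)) + 1)**2 = 32*((-3 + 1) + 1)**2 = 32*(-2 + 1)**2 = 32*(-1)**2 = 32*1 = 32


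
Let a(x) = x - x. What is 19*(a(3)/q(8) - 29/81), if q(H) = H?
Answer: -551/81 ≈ -6.8025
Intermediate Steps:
a(x) = 0
19*(a(3)/q(8) - 29/81) = 19*(0/8 - 29/81) = 19*(0*(⅛) - 29*1/81) = 19*(0 - 29/81) = 19*(-29/81) = -551/81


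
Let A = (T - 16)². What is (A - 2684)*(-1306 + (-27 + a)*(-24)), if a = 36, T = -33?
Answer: 430726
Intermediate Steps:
A = 2401 (A = (-33 - 16)² = (-49)² = 2401)
(A - 2684)*(-1306 + (-27 + a)*(-24)) = (2401 - 2684)*(-1306 + (-27 + 36)*(-24)) = -283*(-1306 + 9*(-24)) = -283*(-1306 - 216) = -283*(-1522) = 430726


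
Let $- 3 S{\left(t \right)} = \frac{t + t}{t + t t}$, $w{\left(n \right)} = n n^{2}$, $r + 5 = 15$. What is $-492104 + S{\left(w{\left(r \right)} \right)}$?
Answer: $- \frac{1477788314}{3003} \approx -4.921 \cdot 10^{5}$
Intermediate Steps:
$r = 10$ ($r = -5 + 15 = 10$)
$w{\left(n \right)} = n^{3}$
$S{\left(t \right)} = - \frac{2 t}{3 \left(t + t^{2}\right)}$ ($S{\left(t \right)} = - \frac{\left(t + t\right) \frac{1}{t + t t}}{3} = - \frac{2 t \frac{1}{t + t^{2}}}{3} = - \frac{2 t}{3 \left(t + t^{2}\right)}$)
$-492104 + S{\left(w{\left(r \right)} \right)} = -492104 - \frac{2}{3 + 3 \cdot 10^{3}} = -492104 - \frac{2}{3 + 3 \cdot 1000} = -492104 - \frac{2}{3 + 3000} = -492104 - \frac{2}{3003} = - \frac{1477788314}{3003}$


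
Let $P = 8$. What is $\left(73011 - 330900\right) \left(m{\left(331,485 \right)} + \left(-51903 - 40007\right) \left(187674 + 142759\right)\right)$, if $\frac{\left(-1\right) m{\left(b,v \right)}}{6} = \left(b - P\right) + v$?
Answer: $7832115203215542$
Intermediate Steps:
$m{\left(b,v \right)} = 48 - 6 b - 6 v$ ($m{\left(b,v \right)} = - 6 \left(\left(b - 8\right) + v\right) = - 6 \left(\left(-8 + b\right) + v\right) = - 6 \left(-8 + b + v\right) = 48 - 6 b - 6 v$)
$\left(73011 - 330900\right) \left(m{\left(331,485 \right)} + \left(-51903 - 40007\right) \left(187674 + 142759\right)\right) = \left(73011 - 330900\right) \left(\left(48 - 1986 - 2910\right) + \left(-51903 - 40007\right) \left(187674 + 142759\right)\right) = - 257889 \left(\left(48 - 1986 - 2910\right) - 30370097030\right) = - 257889 \left(-4848 - 30370097030\right) = \left(-257889\right) \left(-30370101878\right) = 7832115203215542$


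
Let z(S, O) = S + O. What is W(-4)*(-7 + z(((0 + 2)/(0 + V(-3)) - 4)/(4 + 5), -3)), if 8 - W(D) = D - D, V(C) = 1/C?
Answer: -800/9 ≈ -88.889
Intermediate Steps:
W(D) = 8 (W(D) = 8 - (D - D) = 8 - 1*0 = 8 + 0 = 8)
z(S, O) = O + S
W(-4)*(-7 + z(((0 + 2)/(0 + V(-3)) - 4)/(4 + 5), -3)) = 8*(-7 + (-3 + ((0 + 2)/(0 + 1/(-3)) - 4)/(4 + 5))) = 8*(-7 + (-3 + (2/(0 - 1/3) - 4)/9)) = 8*(-7 + (-3 + (2/(-1/3) - 4)*(1/9))) = 8*(-7 + (-3 + (2*(-3) - 4)*(1/9))) = 8*(-7 + (-3 + (-6 - 4)*(1/9))) = 8*(-7 + (-3 - 10*1/9)) = 8*(-7 + (-3 - 10/9)) = 8*(-7 - 37/9) = 8*(-100/9) = -800/9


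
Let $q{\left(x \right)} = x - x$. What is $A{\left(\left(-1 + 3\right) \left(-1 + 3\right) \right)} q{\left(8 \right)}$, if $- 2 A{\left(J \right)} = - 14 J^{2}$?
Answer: $0$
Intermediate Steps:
$q{\left(x \right)} = 0$
$A{\left(J \right)} = 7 J^{2}$ ($A{\left(J \right)} = - \frac{\left(-14\right) J^{2}}{2} = 7 J^{2}$)
$A{\left(\left(-1 + 3\right) \left(-1 + 3\right) \right)} q{\left(8 \right)} = 7 \left(\left(-1 + 3\right) \left(-1 + 3\right)\right)^{2} \cdot 0 = 7 \left(2 \cdot 2\right)^{2} \cdot 0 = 7 \cdot 4^{2} \cdot 0 = 7 \cdot 16 \cdot 0 = 112 \cdot 0 = 0$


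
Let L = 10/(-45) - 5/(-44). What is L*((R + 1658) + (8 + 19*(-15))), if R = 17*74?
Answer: -113477/396 ≈ -286.56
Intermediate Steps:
R = 1258
L = -43/396 (L = 10*(-1/45) - 5*(-1/44) = -2/9 + 5/44 = -43/396 ≈ -0.10859)
L*((R + 1658) + (8 + 19*(-15))) = -43*((1258 + 1658) + (8 + 19*(-15)))/396 = -43*(2916 + (8 - 285))/396 = -43*(2916 - 277)/396 = -43/396*2639 = -113477/396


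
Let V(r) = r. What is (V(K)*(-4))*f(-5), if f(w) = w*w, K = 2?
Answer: -200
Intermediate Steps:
f(w) = w**2
(V(K)*(-4))*f(-5) = (2*(-4))*(-5)**2 = -8*25 = -200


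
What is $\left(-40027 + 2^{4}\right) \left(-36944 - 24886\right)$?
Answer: $2473880130$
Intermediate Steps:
$\left(-40027 + 2^{4}\right) \left(-36944 - 24886\right) = \left(-40027 + 16\right) \left(-61830\right) = \left(-40011\right) \left(-61830\right) = 2473880130$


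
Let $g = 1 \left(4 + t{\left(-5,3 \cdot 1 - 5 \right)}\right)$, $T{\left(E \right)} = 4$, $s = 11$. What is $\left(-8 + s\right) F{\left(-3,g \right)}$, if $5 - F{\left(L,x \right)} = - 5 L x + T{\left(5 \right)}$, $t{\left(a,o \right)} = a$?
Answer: $48$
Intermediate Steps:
$g = -1$ ($g = 1 \left(4 - 5\right) = 1 \left(-1\right) = -1$)
$F{\left(L,x \right)} = 1 + 5 L x$ ($F{\left(L,x \right)} = 5 - \left(- 5 L x + 4\right) = 5 - \left(4 - 5 L x\right) = 5 + \left(-4 + 5 L x\right) = 1 + 5 L x$)
$\left(-8 + s\right) F{\left(-3,g \right)} = \left(-8 + 11\right) \left(1 + 5 \left(-3\right) \left(-1\right)\right) = 3 \left(1 + 15\right) = 3 \cdot 16 = 48$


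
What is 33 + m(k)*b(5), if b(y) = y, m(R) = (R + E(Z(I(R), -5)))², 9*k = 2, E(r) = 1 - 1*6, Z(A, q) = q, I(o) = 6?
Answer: 11918/81 ≈ 147.14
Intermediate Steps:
E(r) = -5 (E(r) = 1 - 6 = -5)
k = 2/9 (k = (⅑)*2 = 2/9 ≈ 0.22222)
m(R) = (-5 + R)² (m(R) = (R - 5)² = (-5 + R)²)
33 + m(k)*b(5) = 33 + (-5 + 2/9)²*5 = 33 + (-43/9)²*5 = 33 + (1849/81)*5 = 33 + 9245/81 = 11918/81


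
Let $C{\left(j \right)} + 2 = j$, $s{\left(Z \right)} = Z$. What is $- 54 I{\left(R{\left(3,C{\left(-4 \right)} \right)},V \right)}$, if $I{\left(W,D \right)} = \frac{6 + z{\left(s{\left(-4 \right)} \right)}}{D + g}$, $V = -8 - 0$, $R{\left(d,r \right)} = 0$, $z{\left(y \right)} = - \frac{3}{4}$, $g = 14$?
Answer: $- \frac{189}{4} \approx -47.25$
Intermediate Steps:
$C{\left(j \right)} = -2 + j$
$z{\left(y \right)} = - \frac{3}{4}$ ($z{\left(y \right)} = \left(-3\right) \frac{1}{4} = - \frac{3}{4}$)
$V = -8$ ($V = -8 + 0 = -8$)
$I{\left(W,D \right)} = \frac{21}{4 \left(14 + D\right)}$ ($I{\left(W,D \right)} = \frac{6 - \frac{3}{4}}{D + 14} = \frac{21}{4 \left(14 + D\right)}$)
$- 54 I{\left(R{\left(3,C{\left(-4 \right)} \right)},V \right)} = - 54 \frac{21}{4 \left(14 - 8\right)} = - 54 \frac{21}{4 \cdot 6} = - 54 \cdot \frac{21}{4} \cdot \frac{1}{6} = \left(-54\right) \frac{7}{8} = - \frac{189}{4}$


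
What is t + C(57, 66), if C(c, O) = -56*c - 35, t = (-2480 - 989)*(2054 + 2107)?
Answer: -14437736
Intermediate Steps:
t = -14434509 (t = -3469*4161 = -14434509)
C(c, O) = -35 - 56*c
t + C(57, 66) = -14434509 + (-35 - 56*57) = -14434509 + (-35 - 3192) = -14434509 - 3227 = -14437736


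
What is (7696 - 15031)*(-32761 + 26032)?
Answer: 49357215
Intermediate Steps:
(7696 - 15031)*(-32761 + 26032) = -7335*(-6729) = 49357215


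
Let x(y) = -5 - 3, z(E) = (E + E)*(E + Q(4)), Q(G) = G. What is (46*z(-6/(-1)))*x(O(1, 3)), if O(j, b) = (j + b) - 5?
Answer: -44160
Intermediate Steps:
O(j, b) = -5 + b + j (O(j, b) = (b + j) - 5 = -5 + b + j)
z(E) = 2*E*(4 + E) (z(E) = (E + E)*(E + 4) = (2*E)*(4 + E) = 2*E*(4 + E))
x(y) = -8
(46*z(-6/(-1)))*x(O(1, 3)) = (46*(2*(-6/(-1))*(4 - 6/(-1))))*(-8) = (46*(2*(-6*(-1))*(4 - 6*(-1))))*(-8) = (46*(2*6*(4 + 6)))*(-8) = (46*(2*6*10))*(-8) = (46*120)*(-8) = 5520*(-8) = -44160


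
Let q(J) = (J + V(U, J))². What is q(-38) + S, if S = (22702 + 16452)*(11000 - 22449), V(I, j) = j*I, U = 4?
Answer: -448238046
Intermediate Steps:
V(I, j) = I*j
q(J) = 25*J² (q(J) = (J + 4*J)² = (5*J)² = 25*J²)
S = -448274146 (S = 39154*(-11449) = -448274146)
q(-38) + S = 25*(-38)² - 448274146 = 25*1444 - 448274146 = 36100 - 448274146 = -448238046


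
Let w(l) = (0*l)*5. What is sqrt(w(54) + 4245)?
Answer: sqrt(4245) ≈ 65.154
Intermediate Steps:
w(l) = 0 (w(l) = 0*5 = 0)
sqrt(w(54) + 4245) = sqrt(0 + 4245) = sqrt(4245)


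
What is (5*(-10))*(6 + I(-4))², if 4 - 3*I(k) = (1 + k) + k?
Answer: -42050/9 ≈ -4672.2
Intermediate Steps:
I(k) = 1 - 2*k/3 (I(k) = 4/3 - ((1 + k) + k)/3 = 4/3 - (1 + 2*k)/3 = 4/3 + (-⅓ - 2*k/3) = 1 - 2*k/3)
(5*(-10))*(6 + I(-4))² = (5*(-10))*(6 + (1 - ⅔*(-4)))² = -50*(6 + (1 + 8/3))² = -50*(6 + 11/3)² = -50*(29/3)² = -50*841/9 = -42050/9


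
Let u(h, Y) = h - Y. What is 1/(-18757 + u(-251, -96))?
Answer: -1/18912 ≈ -5.2876e-5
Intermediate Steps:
1/(-18757 + u(-251, -96)) = 1/(-18757 + (-251 - 1*(-96))) = 1/(-18757 + (-251 + 96)) = 1/(-18757 - 155) = 1/(-18912) = -1/18912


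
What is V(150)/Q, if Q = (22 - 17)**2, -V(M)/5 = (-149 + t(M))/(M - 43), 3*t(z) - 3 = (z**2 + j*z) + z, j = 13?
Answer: -8052/535 ≈ -15.050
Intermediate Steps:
t(z) = 1 + z**2/3 + 14*z/3 (t(z) = 1 + ((z**2 + 13*z) + z)/3 = 1 + (z**2 + 14*z)/3 = 1 + (z**2/3 + 14*z/3) = 1 + z**2/3 + 14*z/3)
V(M) = -5*(-148 + M**2/3 + 14*M/3)/(-43 + M) (V(M) = -5*(-149 + (1 + M**2/3 + 14*M/3))/(M - 43) = -5*(-148 + M**2/3 + 14*M/3)/(-43 + M))
Q = 25 (Q = 5**2 = 25)
V(150)/Q = (5*(444 - 1*150**2 - 14*150)/(3*(-43 + 150)))/25 = ((5/3)*(444 - 1*22500 - 2100)/107)*(1/25) = ((5/3)*(1/107)*(444 - 22500 - 2100))*(1/25) = ((5/3)*(1/107)*(-24156))*(1/25) = -40260/107*1/25 = -8052/535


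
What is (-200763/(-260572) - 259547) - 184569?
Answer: -115723993589/260572 ≈ -4.4412e+5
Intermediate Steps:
(-200763/(-260572) - 259547) - 184569 = (-200763*(-1/260572) - 259547) - 184569 = (200763/260572 - 259547) - 184569 = -67630480121/260572 - 184569 = -115723993589/260572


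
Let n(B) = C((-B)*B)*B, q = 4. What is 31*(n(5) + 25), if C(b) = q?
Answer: 1395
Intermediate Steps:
C(b) = 4
n(B) = 4*B
31*(n(5) + 25) = 31*(4*5 + 25) = 31*(20 + 25) = 31*45 = 1395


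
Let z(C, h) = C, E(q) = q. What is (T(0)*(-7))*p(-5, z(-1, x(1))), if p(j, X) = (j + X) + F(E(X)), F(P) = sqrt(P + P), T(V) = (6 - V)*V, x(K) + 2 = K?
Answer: 0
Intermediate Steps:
x(K) = -2 + K
T(V) = V*(6 - V)
F(P) = sqrt(2)*sqrt(P) (F(P) = sqrt(2*P) = sqrt(2)*sqrt(P))
p(j, X) = X + j + sqrt(2)*sqrt(X) (p(j, X) = (j + X) + sqrt(2)*sqrt(X) = (X + j) + sqrt(2)*sqrt(X) = X + j + sqrt(2)*sqrt(X))
(T(0)*(-7))*p(-5, z(-1, x(1))) = ((0*(6 - 1*0))*(-7))*(-1 - 5 + sqrt(2)*sqrt(-1)) = ((0*(6 + 0))*(-7))*(-1 - 5 + sqrt(2)*I) = ((0*6)*(-7))*(-1 - 5 + I*sqrt(2)) = (0*(-7))*(-6 + I*sqrt(2)) = 0*(-6 + I*sqrt(2)) = 0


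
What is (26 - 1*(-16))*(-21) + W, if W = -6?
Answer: -888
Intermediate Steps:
(26 - 1*(-16))*(-21) + W = (26 - 1*(-16))*(-21) - 6 = (26 + 16)*(-21) - 6 = 42*(-21) - 6 = -882 - 6 = -888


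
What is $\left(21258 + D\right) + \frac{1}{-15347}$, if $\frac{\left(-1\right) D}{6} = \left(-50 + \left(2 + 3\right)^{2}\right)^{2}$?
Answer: $\frac{268695275}{15347} \approx 17508.0$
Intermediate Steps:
$D = -3750$ ($D = - 6 \left(-50 + \left(2 + 3\right)^{2}\right)^{2} = - 6 \left(-50 + 5^{2}\right)^{2} = - 6 \left(-50 + 25\right)^{2} = - 6 \left(-25\right)^{2} = \left(-6\right) 625 = -3750$)
$\left(21258 + D\right) + \frac{1}{-15347} = \left(21258 - 3750\right) + \frac{1}{-15347} = 17508 - \frac{1}{15347} = \frac{268695275}{15347}$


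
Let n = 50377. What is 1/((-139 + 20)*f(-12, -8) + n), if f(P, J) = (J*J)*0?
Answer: 1/50377 ≈ 1.9850e-5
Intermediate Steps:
f(P, J) = 0 (f(P, J) = J²*0 = 0)
1/((-139 + 20)*f(-12, -8) + n) = 1/((-139 + 20)*0 + 50377) = 1/(-119*0 + 50377) = 1/(0 + 50377) = 1/50377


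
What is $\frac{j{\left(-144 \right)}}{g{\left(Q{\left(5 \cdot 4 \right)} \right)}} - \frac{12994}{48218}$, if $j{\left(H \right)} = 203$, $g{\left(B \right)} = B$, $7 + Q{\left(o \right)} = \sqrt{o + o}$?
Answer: $- \frac{34317362}{216981} - \frac{406 \sqrt{10}}{9} \approx -300.81$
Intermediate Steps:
$Q{\left(o \right)} = -7 + \sqrt{2} \sqrt{o}$ ($Q{\left(o \right)} = -7 + \sqrt{o + o} = -7 + \sqrt{2 o} = -7 + \sqrt{2} \sqrt{o}$)
$\frac{j{\left(-144 \right)}}{g{\left(Q{\left(5 \cdot 4 \right)} \right)}} - \frac{12994}{48218} = \frac{203}{-7 + \sqrt{2} \sqrt{5 \cdot 4}} - \frac{12994}{48218} = \frac{203}{-7 + \sqrt{2} \sqrt{20}} - \frac{6497}{24109} = \frac{203}{-7 + \sqrt{2} \cdot 2 \sqrt{5}} - \frac{6497}{24109} = \frac{203}{-7 + 2 \sqrt{10}} - \frac{6497}{24109} = - \frac{6497}{24109} + \frac{203}{-7 + 2 \sqrt{10}}$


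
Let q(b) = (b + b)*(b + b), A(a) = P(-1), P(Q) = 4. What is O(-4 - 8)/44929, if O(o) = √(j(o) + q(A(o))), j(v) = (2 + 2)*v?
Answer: 4/44929 ≈ 8.9029e-5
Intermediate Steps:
A(a) = 4
q(b) = 4*b² (q(b) = (2*b)*(2*b) = 4*b²)
j(v) = 4*v
O(o) = √(64 + 4*o) (O(o) = √(4*o + 4*4²) = √(4*o + 4*16) = √(4*o + 64) = √(64 + 4*o))
O(-4 - 8)/44929 = (2*√(16 + (-4 - 8)))/44929 = (2*√(16 - 12))*(1/44929) = (2*√4)*(1/44929) = (2*2)*(1/44929) = 4*(1/44929) = 4/44929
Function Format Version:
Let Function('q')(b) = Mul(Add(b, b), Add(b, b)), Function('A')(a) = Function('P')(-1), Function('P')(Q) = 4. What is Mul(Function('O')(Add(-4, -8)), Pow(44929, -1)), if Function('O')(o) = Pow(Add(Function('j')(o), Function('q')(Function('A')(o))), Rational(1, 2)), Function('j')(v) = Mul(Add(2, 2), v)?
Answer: Rational(4, 44929) ≈ 8.9029e-5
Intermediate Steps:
Function('A')(a) = 4
Function('q')(b) = Mul(4, Pow(b, 2)) (Function('q')(b) = Mul(Mul(2, b), Mul(2, b)) = Mul(4, Pow(b, 2)))
Function('j')(v) = Mul(4, v)
Function('O')(o) = Pow(Add(64, Mul(4, o)), Rational(1, 2)) (Function('O')(o) = Pow(Add(Mul(4, o), Mul(4, Pow(4, 2))), Rational(1, 2)) = Pow(Add(Mul(4, o), Mul(4, 16)), Rational(1, 2)) = Pow(Add(Mul(4, o), 64), Rational(1, 2)) = Pow(Add(64, Mul(4, o)), Rational(1, 2)))
Mul(Function('O')(Add(-4, -8)), Pow(44929, -1)) = Mul(Mul(2, Pow(Add(16, Add(-4, -8)), Rational(1, 2))), Pow(44929, -1)) = Mul(Mul(2, Pow(Add(16, -12), Rational(1, 2))), Rational(1, 44929)) = Mul(Mul(2, Pow(4, Rational(1, 2))), Rational(1, 44929)) = Mul(Mul(2, 2), Rational(1, 44929)) = Mul(4, Rational(1, 44929)) = Rational(4, 44929)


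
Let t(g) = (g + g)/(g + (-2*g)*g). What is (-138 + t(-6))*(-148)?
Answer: 265216/13 ≈ 20401.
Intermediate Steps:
t(g) = 2*g/(g - 2*g**2) (t(g) = (2*g)/(g - 2*g**2) = 2*g/(g - 2*g**2))
(-138 + t(-6))*(-148) = (-138 - 2/(-1 + 2*(-6)))*(-148) = (-138 - 2/(-1 - 12))*(-148) = (-138 - 2/(-13))*(-148) = (-138 - 2*(-1/13))*(-148) = (-138 + 2/13)*(-148) = -1792/13*(-148) = 265216/13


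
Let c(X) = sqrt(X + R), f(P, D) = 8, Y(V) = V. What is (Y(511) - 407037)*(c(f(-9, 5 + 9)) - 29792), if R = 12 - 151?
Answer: 12111222592 - 406526*I*sqrt(131) ≈ 1.2111e+10 - 4.6529e+6*I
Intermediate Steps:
R = -139
c(X) = sqrt(-139 + X) (c(X) = sqrt(X - 139) = sqrt(-139 + X))
(Y(511) - 407037)*(c(f(-9, 5 + 9)) - 29792) = (511 - 407037)*(sqrt(-139 + 8) - 29792) = -406526*(sqrt(-131) - 29792) = -406526*(I*sqrt(131) - 29792) = -406526*(-29792 + I*sqrt(131)) = 12111222592 - 406526*I*sqrt(131)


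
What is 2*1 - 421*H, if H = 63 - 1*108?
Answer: 18947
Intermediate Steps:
H = -45 (H = 63 - 108 = -45)
2*1 - 421*H = 2*1 - 421*(-45) = 2 + 18945 = 18947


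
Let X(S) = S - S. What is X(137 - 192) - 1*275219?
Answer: -275219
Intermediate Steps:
X(S) = 0
X(137 - 192) - 1*275219 = 0 - 1*275219 = 0 - 275219 = -275219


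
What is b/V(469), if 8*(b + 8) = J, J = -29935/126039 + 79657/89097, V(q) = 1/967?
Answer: -28660583582747/3743232261 ≈ -7656.6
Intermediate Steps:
V(q) = 1/967
J = 2457589976/3743232261 (J = -29935*1/126039 + 79657*(1/89097) = -29935/126039 + 79657/89097 = 2457589976/3743232261 ≈ 0.65654)
b = -29638659341/3743232261 (b = -8 + (⅛)*(2457589976/3743232261) = -8 + 307198747/3743232261 = -29638659341/3743232261 ≈ -7.9179)
b/V(469) = -29638659341/(3743232261*1/967) = -29638659341/3743232261*967 = -28660583582747/3743232261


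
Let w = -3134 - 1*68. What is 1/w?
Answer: -1/3202 ≈ -0.00031230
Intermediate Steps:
w = -3202 (w = -3134 - 68 = -3202)
1/w = 1/(-3202) = -1/3202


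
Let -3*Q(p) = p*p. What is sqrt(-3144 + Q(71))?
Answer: I*sqrt(43419)/3 ≈ 69.457*I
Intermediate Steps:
Q(p) = -p**2/3 (Q(p) = -p*p/3 = -p**2/3)
sqrt(-3144 + Q(71)) = sqrt(-3144 - 1/3*71**2) = sqrt(-3144 - 1/3*5041) = sqrt(-3144 - 5041/3) = sqrt(-14473/3) = I*sqrt(43419)/3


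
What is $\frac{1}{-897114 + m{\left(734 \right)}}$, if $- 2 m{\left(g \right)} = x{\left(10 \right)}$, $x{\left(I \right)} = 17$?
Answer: $- \frac{2}{1794245} \approx -1.1147 \cdot 10^{-6}$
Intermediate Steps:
$m{\left(g \right)} = - \frac{17}{2}$ ($m{\left(g \right)} = \left(- \frac{1}{2}\right) 17 = - \frac{17}{2}$)
$\frac{1}{-897114 + m{\left(734 \right)}} = \frac{1}{-897114 - \frac{17}{2}} = \frac{1}{- \frac{1794245}{2}} = - \frac{2}{1794245}$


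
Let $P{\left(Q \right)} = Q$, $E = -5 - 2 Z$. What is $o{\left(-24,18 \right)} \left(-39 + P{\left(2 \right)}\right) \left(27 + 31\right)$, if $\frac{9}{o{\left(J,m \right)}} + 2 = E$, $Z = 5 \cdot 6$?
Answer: $\frac{19314}{67} \approx 288.27$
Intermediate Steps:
$Z = 30$
$E = -65$ ($E = -5 - 60 = -65$)
$o{\left(J,m \right)} = - \frac{9}{67}$ ($o{\left(J,m \right)} = \frac{9}{-2 - 65} = \frac{9}{-67} = 9 \left(- \frac{1}{67}\right) = - \frac{9}{67}$)
$o{\left(-24,18 \right)} \left(-39 + P{\left(2 \right)}\right) \left(27 + 31\right) = - \frac{9 \left(-39 + 2\right) \left(27 + 31\right)}{67} = - \frac{9 \left(\left(-37\right) 58\right)}{67} = \left(- \frac{9}{67}\right) \left(-2146\right) = \frac{19314}{67}$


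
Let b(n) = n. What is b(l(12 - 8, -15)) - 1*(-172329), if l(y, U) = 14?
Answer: 172343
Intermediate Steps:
b(l(12 - 8, -15)) - 1*(-172329) = 14 - 1*(-172329) = 14 + 172329 = 172343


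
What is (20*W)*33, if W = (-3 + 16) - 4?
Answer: 5940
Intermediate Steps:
W = 9 (W = 13 - 4 = 9)
(20*W)*33 = (20*9)*33 = 180*33 = 5940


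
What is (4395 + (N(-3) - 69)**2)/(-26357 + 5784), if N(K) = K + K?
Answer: -10020/20573 ≈ -0.48705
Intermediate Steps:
N(K) = 2*K
(4395 + (N(-3) - 69)**2)/(-26357 + 5784) = (4395 + (2*(-3) - 69)**2)/(-26357 + 5784) = (4395 + (-6 - 69)**2)/(-20573) = (4395 + (-75)**2)*(-1/20573) = (4395 + 5625)*(-1/20573) = 10020*(-1/20573) = -10020/20573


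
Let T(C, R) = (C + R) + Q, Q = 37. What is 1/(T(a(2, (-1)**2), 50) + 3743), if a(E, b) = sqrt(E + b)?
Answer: 3830/14668897 - sqrt(3)/14668897 ≈ 0.00026098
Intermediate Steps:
T(C, R) = 37 + C + R (T(C, R) = (C + R) + 37 = 37 + C + R)
1/(T(a(2, (-1)**2), 50) + 3743) = 1/((37 + sqrt(2 + (-1)**2) + 50) + 3743) = 1/((37 + sqrt(2 + 1) + 50) + 3743) = 1/((37 + sqrt(3) + 50) + 3743) = 1/((87 + sqrt(3)) + 3743) = 1/(3830 + sqrt(3))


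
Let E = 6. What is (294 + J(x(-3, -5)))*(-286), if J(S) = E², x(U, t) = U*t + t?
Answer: -94380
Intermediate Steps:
x(U, t) = t + U*t
J(S) = 36 (J(S) = 6² = 36)
(294 + J(x(-3, -5)))*(-286) = (294 + 36)*(-286) = 330*(-286) = -94380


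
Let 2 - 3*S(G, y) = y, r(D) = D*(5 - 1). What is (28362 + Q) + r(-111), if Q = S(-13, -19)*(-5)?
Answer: 27883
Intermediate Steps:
r(D) = 4*D (r(D) = D*4 = 4*D)
S(G, y) = 2/3 - y/3
Q = -35 (Q = (2/3 - 1/3*(-19))*(-5) = (2/3 + 19/3)*(-5) = 7*(-5) = -35)
(28362 + Q) + r(-111) = (28362 - 35) + 4*(-111) = 28327 - 444 = 27883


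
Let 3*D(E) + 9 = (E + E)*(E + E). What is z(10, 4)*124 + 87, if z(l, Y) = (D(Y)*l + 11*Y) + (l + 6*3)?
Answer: 95245/3 ≈ 31748.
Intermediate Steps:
D(E) = -3 + 4*E²/3 (D(E) = -3 + ((E + E)*(E + E))/3 = -3 + ((2*E)*(2*E))/3 = -3 + (4*E²)/3 = -3 + 4*E²/3)
z(l, Y) = 18 + l + 11*Y + l*(-3 + 4*Y²/3) (z(l, Y) = ((-3 + 4*Y²/3)*l + 11*Y) + (l + 6*3) = (l*(-3 + 4*Y²/3) + 11*Y) + (l + 18) = (11*Y + l*(-3 + 4*Y²/3)) + (18 + l) = 18 + l + 11*Y + l*(-3 + 4*Y²/3))
z(10, 4)*124 + 87 = (18 - 2*10 + 11*4 + (4/3)*10*4²)*124 + 87 = (18 - 20 + 44 + (4/3)*10*16)*124 + 87 = (18 - 20 + 44 + 640/3)*124 + 87 = (766/3)*124 + 87 = 94984/3 + 87 = 95245/3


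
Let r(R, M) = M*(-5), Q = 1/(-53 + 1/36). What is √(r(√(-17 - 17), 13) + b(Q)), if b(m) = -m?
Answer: I*√236313533/1907 ≈ 8.0611*I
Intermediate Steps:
Q = -36/1907 (Q = 1/(-53 + 1/36) = 1/(-1907/36) = -36/1907 ≈ -0.018878)
r(R, M) = -5*M
√(r(√(-17 - 17), 13) + b(Q)) = √(-5*13 - 1*(-36/1907)) = √(-65 + 36/1907) = √(-123919/1907) = I*√236313533/1907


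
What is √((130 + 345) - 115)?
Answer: 6*√10 ≈ 18.974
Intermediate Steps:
√((130 + 345) - 115) = √(475 - 115) = √360 = 6*√10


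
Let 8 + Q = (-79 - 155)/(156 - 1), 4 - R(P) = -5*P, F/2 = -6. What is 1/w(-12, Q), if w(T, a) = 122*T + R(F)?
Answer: -1/1520 ≈ -0.00065789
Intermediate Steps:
F = -12 (F = 2*(-6) = -12)
R(P) = 4 + 5*P (R(P) = 4 - (-5)*P = 4 + 5*P)
Q = -1474/155 (Q = -8 + (-79 - 155)/(156 - 1) = -8 - 234/155 = -1474/155 ≈ -9.5097)
w(T, a) = -56 + 122*T (w(T, a) = 122*T + (4 + 5*(-12)) = 122*T + (4 - 60) = 122*T - 56 = -56 + 122*T)
1/w(-12, Q) = 1/(-56 + 122*(-12)) = 1/(-56 - 1464) = 1/(-1520) = -1/1520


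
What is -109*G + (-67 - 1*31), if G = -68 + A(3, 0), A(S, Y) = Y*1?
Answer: 7314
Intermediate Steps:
A(S, Y) = Y
G = -68 (G = -68 + 0 = -68)
-109*G + (-67 - 1*31) = -109*(-68) + (-67 - 1*31) = 7412 + (-67 - 31) = 7412 - 98 = 7314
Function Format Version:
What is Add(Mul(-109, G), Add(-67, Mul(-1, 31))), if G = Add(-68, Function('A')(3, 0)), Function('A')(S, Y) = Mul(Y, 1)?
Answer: 7314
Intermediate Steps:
Function('A')(S, Y) = Y
G = -68 (G = Add(-68, 0) = -68)
Add(Mul(-109, G), Add(-67, Mul(-1, 31))) = Add(Mul(-109, -68), Add(-67, Mul(-1, 31))) = Add(7412, Add(-67, -31)) = Add(7412, -98) = 7314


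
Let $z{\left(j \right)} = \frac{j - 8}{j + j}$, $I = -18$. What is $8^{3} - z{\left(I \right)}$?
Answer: $\frac{9203}{18} \approx 511.28$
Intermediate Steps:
$z{\left(j \right)} = \frac{-8 + j}{2 j}$
$8^{3} - z{\left(I \right)} = 8^{3} - \frac{-8 - 18}{2 \left(-18\right)} = 512 - \frac{1}{2} \left(- \frac{1}{18}\right) \left(-26\right) = 512 - \frac{13}{18} = \frac{9203}{18}$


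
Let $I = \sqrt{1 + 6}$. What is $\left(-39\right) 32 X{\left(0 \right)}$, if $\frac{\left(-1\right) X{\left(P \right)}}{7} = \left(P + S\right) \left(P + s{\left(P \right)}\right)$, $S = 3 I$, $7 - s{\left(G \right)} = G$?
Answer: $183456 \sqrt{7} \approx 4.8538 \cdot 10^{5}$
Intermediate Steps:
$s{\left(G \right)} = 7 - G$
$I = \sqrt{7} \approx 2.6458$
$S = 3 \sqrt{7} \approx 7.9373$
$X{\left(P \right)} = - 147 \sqrt{7} - 49 P$ ($X{\left(P \right)} = - 7 \left(P + 3 \sqrt{7}\right) \left(P - \left(-7 + P\right)\right) = - 7 \left(P + 3 \sqrt{7}\right) 7 = - 7 \left(7 P + 21 \sqrt{7}\right) = - 147 \sqrt{7} - 49 P$)
$\left(-39\right) 32 X{\left(0 \right)} = \left(-39\right) 32 \left(- 147 \sqrt{7} - 0\right) = - 1248 \left(- 147 \sqrt{7} + 0\right) = - 1248 \left(- 147 \sqrt{7}\right) = 183456 \sqrt{7}$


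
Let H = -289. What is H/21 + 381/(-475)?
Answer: -145276/9975 ≈ -14.564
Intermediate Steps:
H/21 + 381/(-475) = -289/21 + 381/(-475) = -289*1/21 + 381*(-1/475) = -289/21 - 381/475 = -145276/9975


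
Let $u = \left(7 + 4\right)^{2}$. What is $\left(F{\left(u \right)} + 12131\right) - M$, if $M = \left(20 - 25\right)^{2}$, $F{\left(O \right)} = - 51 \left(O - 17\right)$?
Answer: $6802$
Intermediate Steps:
$u = 121$ ($u = 11^{2} = 121$)
$F{\left(O \right)} = 867 - 51 O$ ($F{\left(O \right)} = - 51 \left(-17 + O\right) = 867 - 51 O$)
$M = 25$ ($M = \left(-5\right)^{2} = 25$)
$\left(F{\left(u \right)} + 12131\right) - M = \left(\left(867 - 6171\right) + 12131\right) - 25 = \left(-5304 + 12131\right) - 25 = 6827 - 25 = 6802$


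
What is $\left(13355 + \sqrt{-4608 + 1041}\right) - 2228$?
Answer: $11127 + i \sqrt{3567} \approx 11127.0 + 59.724 i$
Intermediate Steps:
$\left(13355 + \sqrt{-4608 + 1041}\right) - 2228 = \left(13355 + \sqrt{-3567}\right) - 2228 = \left(13355 + i \sqrt{3567}\right) - 2228 = 11127 + i \sqrt{3567}$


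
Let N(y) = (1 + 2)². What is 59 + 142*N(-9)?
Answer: 1337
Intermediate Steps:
N(y) = 9 (N(y) = 3² = 9)
59 + 142*N(-9) = 59 + 142*9 = 59 + 1278 = 1337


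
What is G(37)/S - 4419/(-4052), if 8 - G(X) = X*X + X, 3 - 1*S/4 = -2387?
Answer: 2286309/2421070 ≈ 0.94434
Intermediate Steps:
S = 9560 (S = 12 - 4*(-2387) = 12 + 9548 = 9560)
G(X) = 8 - X - X**2 (G(X) = 8 - (X*X + X) = 8 - (X**2 + X) = 8 - (X + X**2) = 8 + (-X - X**2) = 8 - X - X**2)
G(37)/S - 4419/(-4052) = (8 - 1*37 - 1*37**2)/9560 - 4419/(-4052) = (8 - 37 - 1*1369)*(1/9560) - 4419*(-1/4052) = (8 - 37 - 1369)*(1/9560) + 4419/4052 = -1398*1/9560 + 4419/4052 = -699/4780 + 4419/4052 = 2286309/2421070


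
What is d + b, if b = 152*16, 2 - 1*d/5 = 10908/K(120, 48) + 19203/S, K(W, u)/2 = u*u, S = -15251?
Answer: 4756281231/1952128 ≈ 2436.5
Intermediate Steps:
K(W, u) = 2*u² (K(W, u) = 2*(u*u) = 2*u²)
d = 8705935/1952128 (d = 10 - 5*(10908/((2*48²)) + 19203/(-15251)) = 10 - 5*(10908/((2*2304)) + 19203*(-1/15251)) = 10 - 5*(10908/4608 - 19203/15251) = 10 - 5*(10908*(1/4608) - 19203/15251) = 10 - 5*(303/128 - 19203/15251) = 10 - 5*2163069/1952128 = 10 - 10815345/1952128 = 8705935/1952128 ≈ 4.4597)
b = 2432
d + b = 8705935/1952128 + 2432 = 4756281231/1952128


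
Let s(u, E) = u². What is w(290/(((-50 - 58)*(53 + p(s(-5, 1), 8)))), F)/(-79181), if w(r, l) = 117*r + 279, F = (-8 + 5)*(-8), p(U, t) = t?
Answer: -100229/28980246 ≈ -0.0034585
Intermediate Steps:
F = 24 (F = -3*(-8) = 24)
w(r, l) = 279 + 117*r
w(290/(((-50 - 58)*(53 + p(s(-5, 1), 8)))), F)/(-79181) = (279 + 117*(290/(((-50 - 58)*(53 + 8)))))/(-79181) = (279 + 117*(290/((-108*61))))*(-1/79181) = (279 + 117*(290/(-6588)))*(-1/79181) = (279 + 117*(290*(-1/6588)))*(-1/79181) = (279 + 117*(-145/3294))*(-1/79181) = (279 - 1885/366)*(-1/79181) = (100229/366)*(-1/79181) = -100229/28980246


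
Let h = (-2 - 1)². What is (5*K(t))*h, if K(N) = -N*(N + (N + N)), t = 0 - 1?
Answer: -135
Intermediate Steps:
h = 9 (h = (-3)² = 9)
t = -1
K(N) = -3*N² (K(N) = -N*(N + 2*N) = -N*3*N = -3*N²)
(5*K(t))*h = (5*(-3*(-1)²))*9 = (5*(-3*1))*9 = (5*(-3))*9 = -15*9 = -135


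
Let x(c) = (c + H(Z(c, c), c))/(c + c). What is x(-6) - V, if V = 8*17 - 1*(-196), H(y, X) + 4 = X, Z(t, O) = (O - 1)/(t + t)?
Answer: -992/3 ≈ -330.67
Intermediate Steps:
Z(t, O) = (-1 + O)/(2*t) (Z(t, O) = (-1 + O)/((2*t)) = (-1 + O)*(1/(2*t)) = (-1 + O)/(2*t))
H(y, X) = -4 + X
x(c) = (-4 + 2*c)/(2*c) (x(c) = (c + (-4 + c))/(c + c) = (-4 + 2*c)/((2*c)) = (-4 + 2*c)*(1/(2*c)) = (-4 + 2*c)/(2*c))
V = 332 (V = 136 + 196 = 332)
x(-6) - V = (-2 - 6)/(-6) - 1*332 = -1/6*(-8) - 332 = 4/3 - 332 = -992/3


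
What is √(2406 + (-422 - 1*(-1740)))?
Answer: 14*√19 ≈ 61.025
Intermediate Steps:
√(2406 + (-422 - 1*(-1740))) = √(2406 + (-422 + 1740)) = √(2406 + 1318) = √3724 = 14*√19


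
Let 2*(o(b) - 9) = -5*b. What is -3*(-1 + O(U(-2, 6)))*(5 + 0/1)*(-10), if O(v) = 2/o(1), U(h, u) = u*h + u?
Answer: -1350/13 ≈ -103.85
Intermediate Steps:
o(b) = 9 - 5*b/2 (o(b) = 9 + (-5*b)/2 = 9 - 5*b/2)
U(h, u) = u + h*u (U(h, u) = h*u + u = u + h*u)
O(v) = 4/13 (O(v) = 2/(9 - 5/2*1) = 2/(9 - 5/2) = 2/(13/2) = 2*(2/13) = 4/13)
-3*(-1 + O(U(-2, 6)))*(5 + 0/1)*(-10) = -3*(-1 + 4/13)*(5 + 0/1)*(-10) = -(-27)*(5 + 0*1)/13*(-10) = -(-27)*(5 + 0)/13*(-10) = -(-27)*5/13*(-10) = -3*(-45/13)*(-10) = (135/13)*(-10) = -1350/13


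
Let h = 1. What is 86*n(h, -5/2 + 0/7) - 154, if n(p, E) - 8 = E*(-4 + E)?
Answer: 3863/2 ≈ 1931.5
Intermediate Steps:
n(p, E) = 8 + E*(-4 + E)
86*n(h, -5/2 + 0/7) - 154 = 86*(8 + (-5/2 + 0/7)² - 4*(-5/2 + 0/7)) - 154 = 86*(8 + (-5*½ + 0*(⅐))² - 4*(-5*½ + 0*(⅐))) - 154 = 86*(8 + (-5/2 + 0)² - 4*(-5/2 + 0)) - 154 = 86*(8 + (-5/2)² - 4*(-5/2)) - 154 = 86*(8 + 25/4 + 10) - 154 = 86*(97/4) - 154 = 4171/2 - 154 = 3863/2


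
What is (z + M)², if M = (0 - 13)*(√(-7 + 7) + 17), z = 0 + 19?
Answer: 40804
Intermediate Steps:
z = 19
M = -221 (M = -13*(√0 + 17) = -13*(0 + 17) = -13*17 = -221)
(z + M)² = (19 - 221)² = (-202)² = 40804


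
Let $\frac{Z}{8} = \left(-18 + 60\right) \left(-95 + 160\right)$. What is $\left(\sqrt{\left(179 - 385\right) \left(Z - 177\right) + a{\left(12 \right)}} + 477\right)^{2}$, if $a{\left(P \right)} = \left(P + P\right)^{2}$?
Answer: $-4234473 + 2862 i \sqrt{495778} \approx -4.2345 \cdot 10^{6} + 2.0152 \cdot 10^{6} i$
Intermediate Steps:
$Z = 21840$ ($Z = 8 \left(-18 + 60\right) \left(-95 + 160\right) = 8 \cdot 42 \cdot 65 = 8 \cdot 2730 = 21840$)
$a{\left(P \right)} = 4 P^{2}$ ($a{\left(P \right)} = \left(2 P\right)^{2} = 4 P^{2}$)
$\left(\sqrt{\left(179 - 385\right) \left(Z - 177\right) + a{\left(12 \right)}} + 477\right)^{2} = \left(\sqrt{\left(179 - 385\right) \left(21840 - 177\right) + 4 \cdot 12^{2}} + 477\right)^{2} = \left(\sqrt{\left(-206\right) 21663 + 4 \cdot 144} + 477\right)^{2} = \left(\sqrt{-4462578 + 576} + 477\right)^{2} = \left(\sqrt{-4462002} + 477\right)^{2} = \left(3 i \sqrt{495778} + 477\right)^{2} = \left(477 + 3 i \sqrt{495778}\right)^{2}$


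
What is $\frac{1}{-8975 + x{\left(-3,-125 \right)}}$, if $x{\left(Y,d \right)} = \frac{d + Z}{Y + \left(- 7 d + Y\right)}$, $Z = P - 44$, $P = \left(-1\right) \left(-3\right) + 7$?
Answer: $- \frac{869}{7799434} \approx -0.00011142$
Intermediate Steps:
$P = 10$ ($P = 3 + 7 = 10$)
$Z = -34$ ($Z = 10 - 44 = -34$)
$x{\left(Y,d \right)} = \frac{-34 + d}{- 7 d + 2 Y}$ ($x{\left(Y,d \right)} = \frac{d - 34}{Y + \left(- 7 d + Y\right)} = \frac{-34 + d}{Y + \left(Y - 7 d\right)} = \frac{-34 + d}{- 7 d + 2 Y}$)
$\frac{1}{-8975 + x{\left(-3,-125 \right)}} = \frac{1}{-8975 + \frac{-34 - 125}{\left(-7\right) \left(-125\right) + 2 \left(-3\right)}} = \frac{1}{-8975 + \frac{1}{875 - 6} \left(-159\right)} = \frac{1}{-8975 + \frac{1}{869} \left(-159\right)} = \frac{1}{-8975 - \frac{159}{869}} = \frac{1}{- \frac{7799434}{869}} = - \frac{869}{7799434}$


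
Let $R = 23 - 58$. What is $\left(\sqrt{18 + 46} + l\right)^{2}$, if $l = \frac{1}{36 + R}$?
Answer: $81$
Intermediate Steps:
$R = -35$ ($R = 23 - 58 = -35$)
$l = 1$ ($l = \frac{1}{36 - 35} = 1^{-1} = 1$)
$\left(\sqrt{18 + 46} + l\right)^{2} = \left(\sqrt{18 + 46} + 1\right)^{2} = \left(\sqrt{64} + 1\right)^{2} = \left(8 + 1\right)^{2} = 9^{2} = 81$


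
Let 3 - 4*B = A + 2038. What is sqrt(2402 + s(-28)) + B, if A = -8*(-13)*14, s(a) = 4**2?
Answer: -3491/4 + sqrt(2418) ≈ -823.58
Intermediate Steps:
s(a) = 16
A = 1456 (A = 104*14 = 1456)
B = -3491/4 (B = 3/4 - (1456 + 2038)/4 = 3/4 - 1/4*3494 = 3/4 - 1747/2 = -3491/4 ≈ -872.75)
sqrt(2402 + s(-28)) + B = sqrt(2402 + 16) - 3491/4 = sqrt(2418) - 3491/4 = -3491/4 + sqrt(2418)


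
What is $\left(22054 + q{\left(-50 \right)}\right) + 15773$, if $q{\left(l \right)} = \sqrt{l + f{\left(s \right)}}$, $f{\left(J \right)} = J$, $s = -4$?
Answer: $37827 + 3 i \sqrt{6} \approx 37827.0 + 7.3485 i$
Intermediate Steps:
$q{\left(l \right)} = \sqrt{-4 + l}$ ($q{\left(l \right)} = \sqrt{l - 4} = \sqrt{-4 + l}$)
$\left(22054 + q{\left(-50 \right)}\right) + 15773 = \left(22054 + \sqrt{-4 - 50}\right) + 15773 = \left(22054 + \sqrt{-54}\right) + 15773 = \left(22054 + 3 i \sqrt{6}\right) + 15773 = 37827 + 3 i \sqrt{6}$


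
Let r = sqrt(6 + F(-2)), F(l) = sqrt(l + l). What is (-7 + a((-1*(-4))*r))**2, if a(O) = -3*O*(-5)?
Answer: (7 - 60*sqrt(2)*sqrt(3 + I))**2 ≈ 19564.0 + 6861.6*I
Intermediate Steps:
F(l) = sqrt(2)*sqrt(l) (F(l) = sqrt(2*l) = sqrt(2)*sqrt(l))
r = sqrt(6 + 2*I) (r = sqrt(6 + sqrt(2)*sqrt(-2)) = sqrt(6 + sqrt(2)*(I*sqrt(2))) = sqrt(6 + 2*I) ≈ 2.4824 + 0.40284*I)
a(O) = 15*O
(-7 + a((-1*(-4))*r))**2 = (-7 + 15*((-1*(-4))*sqrt(6 + 2*I)))**2 = (-7 + 15*(4*sqrt(6 + 2*I)))**2 = (-7 + 60*sqrt(6 + 2*I))**2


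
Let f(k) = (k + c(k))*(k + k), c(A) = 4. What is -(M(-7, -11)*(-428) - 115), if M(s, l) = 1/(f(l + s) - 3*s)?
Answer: 60803/525 ≈ 115.82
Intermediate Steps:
f(k) = 2*k*(4 + k) (f(k) = (k + 4)*(k + k) = (4 + k)*(2*k) = 2*k*(4 + k))
M(s, l) = 1/(-3*s + 2*(l + s)*(4 + l + s)) (M(s, l) = 1/(2*(l + s)*(4 + (l + s)) - 3*s) = 1/(2*(l + s)*(4 + l + s) - 3*s) = 1/(-3*s + 2*(l + s)*(4 + l + s)))
-(M(-7, -11)*(-428) - 115) = -(-1/(3*(-7) - 2*(-11 - 7)*(4 - 11 - 7))*(-428) - 115) = -(-1/(-21 - 2*(-18)*(-14))*(-428) - 115) = -(-1/(-21 - 504)*(-428) - 115) = -(-1/(-525)*(-428) - 115) = -(-1*(-1/525)*(-428) - 115) = -((1/525)*(-428) - 115) = -(-428/525 - 115) = -1*(-60803/525) = 60803/525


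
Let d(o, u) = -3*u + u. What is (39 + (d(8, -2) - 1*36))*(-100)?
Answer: -700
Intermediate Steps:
d(o, u) = -2*u
(39 + (d(8, -2) - 1*36))*(-100) = (39 + (-2*(-2) - 1*36))*(-100) = (39 + (4 - 36))*(-100) = (39 - 32)*(-100) = 7*(-100) = -700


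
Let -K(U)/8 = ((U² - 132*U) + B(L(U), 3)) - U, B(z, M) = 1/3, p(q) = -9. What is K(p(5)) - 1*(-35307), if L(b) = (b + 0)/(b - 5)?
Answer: 75241/3 ≈ 25080.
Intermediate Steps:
L(b) = b/(-5 + b)
B(z, M) = ⅓
K(U) = -8/3 - 8*U² + 1064*U (K(U) = -8*(((U² - 132*U) + ⅓) - U) = -8*((⅓ + U² - 132*U) - U) = -8*(⅓ + U² - 133*U) = -8/3 - 8*U² + 1064*U)
K(p(5)) - 1*(-35307) = (-8/3 - 8*(-9)² + 1064*(-9)) - 1*(-35307) = (-8/3 - 8*81 - 9576) + 35307 = (-8/3 - 648 - 9576) + 35307 = -30680/3 + 35307 = 75241/3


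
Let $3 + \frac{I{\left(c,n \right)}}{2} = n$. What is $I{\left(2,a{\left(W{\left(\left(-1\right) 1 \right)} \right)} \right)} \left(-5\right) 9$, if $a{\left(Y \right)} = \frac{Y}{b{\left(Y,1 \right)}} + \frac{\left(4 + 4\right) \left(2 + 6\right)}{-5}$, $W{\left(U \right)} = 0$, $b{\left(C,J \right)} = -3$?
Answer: $1422$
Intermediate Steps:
$a{\left(Y \right)} = - \frac{64}{5} - \frac{Y}{3}$ ($a{\left(Y \right)} = \frac{Y}{-3} + \frac{\left(4 + 4\right) \left(2 + 6\right)}{-5} = Y \left(- \frac{1}{3}\right) + 8 \cdot 8 \left(- \frac{1}{5}\right) = - \frac{Y}{3} + 64 \left(- \frac{1}{5}\right) = - \frac{Y}{3} - \frac{64}{5} = - \frac{64}{5} - \frac{Y}{3}$)
$I{\left(c,n \right)} = -6 + 2 n$
$I{\left(2,a{\left(W{\left(\left(-1\right) 1 \right)} \right)} \right)} \left(-5\right) 9 = \left(-6 + 2 \left(- \frac{64}{5} - 0\right)\right) \left(-5\right) 9 = \left(-6 + 2 \left(- \frac{64}{5} + 0\right)\right) \left(-5\right) 9 = \left(-6 + 2 \left(- \frac{64}{5}\right)\right) \left(-5\right) 9 = \left(-6 - \frac{128}{5}\right) \left(-5\right) 9 = \left(- \frac{158}{5}\right) \left(-5\right) 9 = 158 \cdot 9 = 1422$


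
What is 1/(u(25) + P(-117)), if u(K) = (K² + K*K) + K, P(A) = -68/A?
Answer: 117/149243 ≈ 0.00078396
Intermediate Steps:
u(K) = K + 2*K² (u(K) = (K² + K²) + K = 2*K² + K = K + 2*K²)
1/(u(25) + P(-117)) = 1/(25*(1 + 2*25) - 68/(-117)) = 1/(25*(1 + 50) - 68*(-1/117)) = 1/(25*51 + 68/117) = 1/(1275 + 68/117) = 1/(149243/117) = 117/149243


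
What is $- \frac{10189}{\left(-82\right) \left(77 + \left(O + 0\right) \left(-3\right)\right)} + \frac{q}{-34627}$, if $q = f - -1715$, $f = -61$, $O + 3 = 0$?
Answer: $\frac{341150495}{244189604} \approx 1.3971$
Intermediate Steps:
$O = -3$ ($O = -3 + 0 = -3$)
$q = 1654$ ($q = -61 - -1715 = -61 + 1715 = 1654$)
$- \frac{10189}{\left(-82\right) \left(77 + \left(O + 0\right) \left(-3\right)\right)} + \frac{q}{-34627} = - \frac{10189}{\left(-82\right) \left(77 + \left(-3 + 0\right) \left(-3\right)\right)} + \frac{1654}{-34627} = - \frac{10189}{\left(-82\right) \left(77 - -9\right)} + 1654 \left(- \frac{1}{34627}\right) = - \frac{10189}{\left(-82\right) \left(77 + 9\right)} - \frac{1654}{34627} = - \frac{10189}{\left(-82\right) 86} - \frac{1654}{34627} = - \frac{10189}{-7052} - \frac{1654}{34627} = \left(-10189\right) \left(- \frac{1}{7052}\right) - \frac{1654}{34627} = \frac{10189}{7052} - \frac{1654}{34627} = \frac{341150495}{244189604}$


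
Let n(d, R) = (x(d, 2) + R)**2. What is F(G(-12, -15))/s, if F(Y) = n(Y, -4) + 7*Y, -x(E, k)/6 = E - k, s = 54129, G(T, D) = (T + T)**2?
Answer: 11892736/54129 ≈ 219.71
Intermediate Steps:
G(T, D) = 4*T**2 (G(T, D) = (2*T)**2 = 4*T**2)
x(E, k) = -6*E + 6*k (x(E, k) = -6*(E - k) = -6*E + 6*k)
n(d, R) = (12 + R - 6*d)**2 (n(d, R) = ((-6*d + 6*2) + R)**2 = ((-6*d + 12) + R)**2 = ((12 - 6*d) + R)**2 = (12 + R - 6*d)**2)
F(Y) = (8 - 6*Y)**2 + 7*Y (F(Y) = (12 - 4 - 6*Y)**2 + 7*Y = (8 - 6*Y)**2 + 7*Y)
F(G(-12, -15))/s = (64 - 356*(-12)**2 + 36*(4*(-12)**2)**2)/54129 = (64 - 356*144 + 36*(4*144)**2)*(1/54129) = (64 - 89*576 + 36*576**2)*(1/54129) = (64 - 51264 + 36*331776)*(1/54129) = (64 - 51264 + 11943936)*(1/54129) = 11892736*(1/54129) = 11892736/54129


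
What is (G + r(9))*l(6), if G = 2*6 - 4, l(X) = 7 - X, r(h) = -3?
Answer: 5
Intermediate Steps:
G = 8 (G = 12 - 4 = 8)
(G + r(9))*l(6) = (8 - 3)*(7 - 1*6) = 5*(7 - 6) = 5*1 = 5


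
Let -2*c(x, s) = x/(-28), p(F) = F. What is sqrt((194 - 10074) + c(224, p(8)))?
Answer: 2*I*sqrt(2469) ≈ 99.378*I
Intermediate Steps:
c(x, s) = x/56 (c(x, s) = -x/(2*(-28)) = -x*(-1)/(2*28) = -(-1)*x/56 = x/56)
sqrt((194 - 10074) + c(224, p(8))) = sqrt((194 - 10074) + (1/56)*224) = sqrt(-9880 + 4) = sqrt(-9876) = 2*I*sqrt(2469)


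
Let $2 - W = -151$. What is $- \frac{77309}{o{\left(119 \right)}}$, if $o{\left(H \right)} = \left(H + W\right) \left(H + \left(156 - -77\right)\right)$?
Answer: $- \frac{77309}{95744} \approx -0.80746$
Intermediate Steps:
$W = 153$ ($W = 2 - -151 = 2 + 151 = 153$)
$o{\left(H \right)} = \left(153 + H\right) \left(233 + H\right)$ ($o{\left(H \right)} = \left(H + 153\right) \left(H + \left(156 - -77\right)\right) = \left(153 + H\right) \left(H + \left(156 + 77\right)\right) = \left(153 + H\right) \left(H + 233\right) = \left(153 + H\right) \left(233 + H\right)$)
$- \frac{77309}{o{\left(119 \right)}} = - \frac{77309}{35649 + 119^{2} + 386 \cdot 119} = - \frac{77309}{35649 + 14161 + 45934} = - \frac{77309}{95744}$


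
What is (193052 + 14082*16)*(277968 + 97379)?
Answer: 157031672308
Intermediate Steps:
(193052 + 14082*16)*(277968 + 97379) = (193052 + 225312)*375347 = 418364*375347 = 157031672308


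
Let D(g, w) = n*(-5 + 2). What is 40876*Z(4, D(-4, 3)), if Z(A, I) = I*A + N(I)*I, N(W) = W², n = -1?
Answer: 1594164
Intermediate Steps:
D(g, w) = 3 (D(g, w) = -(-5 + 2) = -1*(-3) = 3)
Z(A, I) = I³ + A*I (Z(A, I) = I*A + I²*I = A*I + I³ = I³ + A*I)
40876*Z(4, D(-4, 3)) = 40876*(3*(4 + 3²)) = 40876*(3*(4 + 9)) = 40876*(3*13) = 40876*39 = 1594164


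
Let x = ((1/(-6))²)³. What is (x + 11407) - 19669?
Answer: -385471871/46656 ≈ -8262.0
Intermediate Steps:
x = 1/46656 (x = ((-⅙)²)³ = (1/36)³ = 1/46656 ≈ 2.1433e-5)
(x + 11407) - 19669 = (1/46656 + 11407) - 19669 = 532204993/46656 - 19669 = -385471871/46656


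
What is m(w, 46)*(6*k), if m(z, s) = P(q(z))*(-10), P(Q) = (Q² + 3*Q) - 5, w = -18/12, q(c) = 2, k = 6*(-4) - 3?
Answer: 8100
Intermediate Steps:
k = -27 (k = -24 - 3 = -27)
w = -3/2 (w = -18*1/12 = -3/2 ≈ -1.5000)
P(Q) = -5 + Q² + 3*Q
m(z, s) = -50 (m(z, s) = (-5 + 2² + 3*2)*(-10) = (-5 + 4 + 6)*(-10) = 5*(-10) = -50)
m(w, 46)*(6*k) = -300*(-27) = -50*(-162) = 8100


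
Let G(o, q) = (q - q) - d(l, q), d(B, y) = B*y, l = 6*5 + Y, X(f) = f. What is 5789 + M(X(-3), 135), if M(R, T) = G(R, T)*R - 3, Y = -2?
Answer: 17126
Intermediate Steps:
l = 28 (l = 6*5 - 2 = 30 - 2 = 28)
G(o, q) = -28*q (G(o, q) = (q - q) - 28*q = 0 - 28*q = -28*q)
M(R, T) = -3 - 28*R*T (M(R, T) = (-28*T)*R - 3 = -28*R*T - 3 = -3 - 28*R*T)
5789 + M(X(-3), 135) = 5789 + (-3 - 28*(-3)*135) = 5789 + (-3 + 11340) = 5789 + 11337 = 17126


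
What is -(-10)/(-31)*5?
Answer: -50/31 ≈ -1.6129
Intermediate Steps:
-(-10)/(-31)*5 = -(-10)*(-1)/31*5 = -2*5/31*5 = -10/31*5 = -50/31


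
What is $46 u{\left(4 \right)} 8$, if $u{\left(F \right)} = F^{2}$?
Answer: $5888$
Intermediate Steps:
$46 u{\left(4 \right)} 8 = 46 \cdot 4^{2} \cdot 8 = 46 \cdot 16 \cdot 8 = 736 \cdot 8 = 5888$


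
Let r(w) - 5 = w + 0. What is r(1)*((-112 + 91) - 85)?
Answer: -636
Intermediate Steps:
r(w) = 5 + w (r(w) = 5 + (w + 0) = 5 + w)
r(1)*((-112 + 91) - 85) = (5 + 1)*((-112 + 91) - 85) = 6*(-21 - 85) = 6*(-106) = -636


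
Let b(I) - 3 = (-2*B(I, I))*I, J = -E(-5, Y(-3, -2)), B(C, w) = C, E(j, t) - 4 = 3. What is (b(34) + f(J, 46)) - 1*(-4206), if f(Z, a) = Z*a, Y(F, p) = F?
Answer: 1575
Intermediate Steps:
E(j, t) = 7 (E(j, t) = 4 + 3 = 7)
J = -7 (J = -1*7 = -7)
b(I) = 3 - 2*I**2 (b(I) = 3 + (-2*I)*I = 3 - 2*I**2)
(b(34) + f(J, 46)) - 1*(-4206) = ((3 - 2*34**2) - 7*46) - 1*(-4206) = ((3 - 2*1156) - 322) + 4206 = ((3 - 2312) - 322) + 4206 = (-2309 - 322) + 4206 = -2631 + 4206 = 1575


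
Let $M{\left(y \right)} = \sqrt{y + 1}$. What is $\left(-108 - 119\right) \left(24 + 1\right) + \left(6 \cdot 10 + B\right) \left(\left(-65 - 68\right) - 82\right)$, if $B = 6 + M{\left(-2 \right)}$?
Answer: $-19865 - 215 i \approx -19865.0 - 215.0 i$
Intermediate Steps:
$M{\left(y \right)} = \sqrt{1 + y}$
$B = 6 + i$ ($B = 6 + \sqrt{1 - 2} = 6 + \sqrt{-1} = 6 + i \approx 6.0 + 1.0 i$)
$\left(-108 - 119\right) \left(24 + 1\right) + \left(6 \cdot 10 + B\right) \left(\left(-65 - 68\right) - 82\right) = \left(-108 - 119\right) \left(24 + 1\right) + \left(6 \cdot 10 + \left(6 + i\right)\right) \left(\left(-65 - 68\right) - 82\right) = \left(-227\right) 25 + \left(60 + \left(6 + i\right)\right) \left(-133 - 82\right) = -5675 + \left(66 + i\right) \left(-215\right) = -5675 - \left(14190 + 215 i\right) = -19865 - 215 i$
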